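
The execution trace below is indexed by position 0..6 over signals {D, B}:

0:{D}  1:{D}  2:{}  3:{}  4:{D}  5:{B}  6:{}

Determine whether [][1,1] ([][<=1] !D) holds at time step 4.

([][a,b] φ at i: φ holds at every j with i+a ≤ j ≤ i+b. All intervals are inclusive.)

Check [][<=1] !D at every j in [5,5]:
  j=5: holds on [5,6]
All positions satisfy it → formula holds.

Holds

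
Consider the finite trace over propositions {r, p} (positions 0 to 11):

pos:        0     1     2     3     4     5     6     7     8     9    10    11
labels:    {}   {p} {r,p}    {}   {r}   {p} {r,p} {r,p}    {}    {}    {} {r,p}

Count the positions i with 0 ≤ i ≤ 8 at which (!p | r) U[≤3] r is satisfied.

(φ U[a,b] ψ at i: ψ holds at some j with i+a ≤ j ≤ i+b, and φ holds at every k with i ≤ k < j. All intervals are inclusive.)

6

Evaluate at each i in [0,8]:
  i=0: ✗ (lhs fails at k=1 before rhs at j=2)
  i=1: ✗ (lhs fails at k=1 before rhs at j=2)
  i=2: ✓ (rhs at j=2)
  i=3: ✓ (rhs at j=4; lhs holds on [3,3])
  i=4: ✓ (rhs at j=4)
  i=5: ✗ (lhs fails at k=5 before rhs at j=6)
  i=6: ✓ (rhs at j=6)
  i=7: ✓ (rhs at j=7)
  i=8: ✓ (rhs at j=11; lhs holds on [8,10])
Positions where it holds: {2, 3, 4, 6, 7, 8} → 6.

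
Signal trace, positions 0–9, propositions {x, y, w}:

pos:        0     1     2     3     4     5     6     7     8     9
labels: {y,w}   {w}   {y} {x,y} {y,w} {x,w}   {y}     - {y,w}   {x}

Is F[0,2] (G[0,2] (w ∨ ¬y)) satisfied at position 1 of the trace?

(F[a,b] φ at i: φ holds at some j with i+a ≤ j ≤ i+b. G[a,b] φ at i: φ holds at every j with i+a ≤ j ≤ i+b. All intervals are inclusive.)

Check G[0,2] (w ∨ ¬y) at each j in [1,3]:
  j=1: fails at 2
  j=2: fails at 2
  j=3: fails at 3
No position in the window satisfies it → formula fails.

False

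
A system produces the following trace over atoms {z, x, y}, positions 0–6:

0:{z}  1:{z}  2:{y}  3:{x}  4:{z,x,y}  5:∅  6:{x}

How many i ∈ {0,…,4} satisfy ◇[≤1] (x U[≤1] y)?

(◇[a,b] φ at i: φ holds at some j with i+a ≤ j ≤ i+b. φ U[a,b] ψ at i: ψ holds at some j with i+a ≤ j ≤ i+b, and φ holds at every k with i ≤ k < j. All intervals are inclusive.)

4

Evaluate at each i in [0,4]:
  i=0: ✗ (none in [0,1])
  i=1: ✓ (witness j=2)
  i=2: ✓ (witness j=2)
  i=3: ✓ (witness j=3)
  i=4: ✓ (witness j=4)
Positions where it holds: {1, 2, 3, 4} → 4.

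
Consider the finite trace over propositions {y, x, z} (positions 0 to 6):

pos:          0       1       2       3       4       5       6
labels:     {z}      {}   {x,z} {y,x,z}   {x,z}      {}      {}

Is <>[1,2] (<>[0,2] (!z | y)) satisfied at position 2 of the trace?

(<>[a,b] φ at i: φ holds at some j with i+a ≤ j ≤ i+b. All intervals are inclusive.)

Holds

Check <>[0,2] (!z | y) at each j in [3,4]:
  j=3: holds (witness at 3)
  j=4: holds (witness at 5)
Found at j=3 → formula holds.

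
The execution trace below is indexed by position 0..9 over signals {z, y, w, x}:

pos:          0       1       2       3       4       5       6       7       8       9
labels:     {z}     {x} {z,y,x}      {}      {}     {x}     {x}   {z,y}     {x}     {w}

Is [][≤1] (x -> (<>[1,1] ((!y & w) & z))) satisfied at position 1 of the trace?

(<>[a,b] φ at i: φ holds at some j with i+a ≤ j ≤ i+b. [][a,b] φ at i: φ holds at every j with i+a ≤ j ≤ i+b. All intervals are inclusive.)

Check (x -> (<>[1,1] ((!y & w) & z))) at every j in [1,2]:
  j=1: antecedent true; consequent fails (none in [2,2]) → ✗
  j=2: antecedent true; consequent fails (none in [3,3]) → ✗
Fails at j=1 → formula fails.

Does not hold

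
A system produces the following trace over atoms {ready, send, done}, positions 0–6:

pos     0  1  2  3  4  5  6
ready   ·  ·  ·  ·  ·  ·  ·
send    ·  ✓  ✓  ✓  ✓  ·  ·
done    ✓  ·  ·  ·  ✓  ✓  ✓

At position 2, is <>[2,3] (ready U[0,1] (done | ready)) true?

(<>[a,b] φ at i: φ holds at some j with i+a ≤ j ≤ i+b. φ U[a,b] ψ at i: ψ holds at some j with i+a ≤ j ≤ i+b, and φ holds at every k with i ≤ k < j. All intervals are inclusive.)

Holds

Check (ready U[0,1] (done | ready)) at each j in [4,5]:
  j=4: holds
  j=5: holds
Found at j=4 → formula holds.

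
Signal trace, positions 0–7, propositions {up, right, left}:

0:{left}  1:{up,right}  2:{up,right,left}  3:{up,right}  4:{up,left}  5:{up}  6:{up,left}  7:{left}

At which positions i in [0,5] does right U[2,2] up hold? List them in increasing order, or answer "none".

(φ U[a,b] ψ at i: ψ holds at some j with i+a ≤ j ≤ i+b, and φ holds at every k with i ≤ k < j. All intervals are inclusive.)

Evaluate at each i in [0,5]:
  i=0: ✗ (lhs fails at k=0 before rhs at j=2)
  i=1: ✓ (rhs at j=3; lhs holds on [1,2])
  i=2: ✓ (rhs at j=4; lhs holds on [2,3])
  i=3: ✗ (lhs fails at k=4 before rhs at j=5)
  i=4: ✗ (lhs fails at k=4 before rhs at j=6)
  i=5: ✗ (no rhs in [7,7])

1, 2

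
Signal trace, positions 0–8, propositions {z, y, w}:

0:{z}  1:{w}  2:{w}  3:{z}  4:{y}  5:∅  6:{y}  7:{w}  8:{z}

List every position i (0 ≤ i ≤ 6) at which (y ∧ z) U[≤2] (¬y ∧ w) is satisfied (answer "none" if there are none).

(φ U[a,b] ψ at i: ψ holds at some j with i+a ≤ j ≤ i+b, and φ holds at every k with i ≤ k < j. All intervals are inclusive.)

Evaluate at each i in [0,6]:
  i=0: ✗ (lhs fails at k=0 before rhs at j=1)
  i=1: ✓ (rhs at j=1)
  i=2: ✓ (rhs at j=2)
  i=3: ✗ (no rhs in [3,5])
  i=4: ✗ (no rhs in [4,6])
  i=5: ✗ (lhs fails at k=5 before rhs at j=7)
  i=6: ✗ (lhs fails at k=6 before rhs at j=7)

1, 2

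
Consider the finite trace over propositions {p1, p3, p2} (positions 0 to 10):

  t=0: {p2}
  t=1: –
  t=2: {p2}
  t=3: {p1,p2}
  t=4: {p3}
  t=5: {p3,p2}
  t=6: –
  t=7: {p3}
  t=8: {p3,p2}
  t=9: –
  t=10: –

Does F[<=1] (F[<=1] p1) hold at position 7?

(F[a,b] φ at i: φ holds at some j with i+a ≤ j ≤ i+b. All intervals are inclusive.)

Does not hold

Check F[<=1] p1 at each j in [7,8]:
  j=7: fails (none in [7,8])
  j=8: fails (none in [8,9])
No position in the window satisfies it → formula fails.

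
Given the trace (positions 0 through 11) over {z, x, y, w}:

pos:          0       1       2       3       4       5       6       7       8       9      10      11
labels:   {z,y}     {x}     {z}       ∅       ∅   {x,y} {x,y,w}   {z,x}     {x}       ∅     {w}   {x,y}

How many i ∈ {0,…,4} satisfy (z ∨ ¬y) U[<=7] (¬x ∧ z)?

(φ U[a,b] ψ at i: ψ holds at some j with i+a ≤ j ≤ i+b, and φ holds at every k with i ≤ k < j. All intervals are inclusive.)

Evaluate at each i in [0,4]:
  i=0: ✓ (rhs at j=0)
  i=1: ✓ (rhs at j=2; lhs holds on [1,1])
  i=2: ✓ (rhs at j=2)
  i=3: ✗ (no rhs in [3,10])
  i=4: ✗ (no rhs in [4,11])
Positions where it holds: {0, 1, 2} → 3.

3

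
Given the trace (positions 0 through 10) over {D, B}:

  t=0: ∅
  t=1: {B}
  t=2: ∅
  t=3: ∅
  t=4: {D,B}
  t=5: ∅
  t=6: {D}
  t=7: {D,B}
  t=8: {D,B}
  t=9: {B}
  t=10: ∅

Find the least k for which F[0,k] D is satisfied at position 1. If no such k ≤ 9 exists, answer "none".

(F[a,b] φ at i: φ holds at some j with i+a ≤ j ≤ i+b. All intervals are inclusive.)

3

Scan j = 1,2,… for D:
  j=1: fails
  j=2: fails
  j=3: fails
  j=4: holds
First hit at j=4, so smallest k = 4-1 = 3.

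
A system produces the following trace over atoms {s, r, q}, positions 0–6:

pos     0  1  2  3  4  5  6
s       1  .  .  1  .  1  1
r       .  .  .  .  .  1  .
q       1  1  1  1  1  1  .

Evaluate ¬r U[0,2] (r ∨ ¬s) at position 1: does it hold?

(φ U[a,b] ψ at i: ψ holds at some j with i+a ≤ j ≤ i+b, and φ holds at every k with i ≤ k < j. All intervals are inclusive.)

Yes

Need some j in [1,3] with (r ∨ ¬s), and ¬r at every k in [1,j-1].
  j=1: (r ∨ ¬s) holds; no prefix to check → satisfied.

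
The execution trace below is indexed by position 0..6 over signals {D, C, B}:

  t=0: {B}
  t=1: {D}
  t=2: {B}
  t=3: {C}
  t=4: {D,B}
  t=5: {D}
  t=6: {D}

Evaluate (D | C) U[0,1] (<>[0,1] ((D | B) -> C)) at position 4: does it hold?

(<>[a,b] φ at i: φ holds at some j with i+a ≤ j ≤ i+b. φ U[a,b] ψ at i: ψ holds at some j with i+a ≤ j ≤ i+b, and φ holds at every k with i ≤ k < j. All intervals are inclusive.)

No

Need some j in [4,5] with <>[0,1] ((D | B) -> C), and (D | C) at every k in [4,j-1].
  j=4: <>[0,1] ((D | B) -> C) — fails (none in [4,5]).
  j=5: <>[0,1] ((D | B) -> C) — fails (none in [5,6]).
No j in the window works → until fails.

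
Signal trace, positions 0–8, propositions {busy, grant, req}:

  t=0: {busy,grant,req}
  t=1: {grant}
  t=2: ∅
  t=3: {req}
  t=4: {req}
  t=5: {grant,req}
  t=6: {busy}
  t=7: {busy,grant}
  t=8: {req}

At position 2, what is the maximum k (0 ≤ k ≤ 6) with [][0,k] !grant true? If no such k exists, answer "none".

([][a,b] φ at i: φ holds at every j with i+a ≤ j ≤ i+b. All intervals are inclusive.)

!grant must hold from j=2 onward; find where it first fails.
  j=2: holds
  j=3: holds
  j=4: holds
  j=5: fails
Holds on [2,4], so largest k = 2.

2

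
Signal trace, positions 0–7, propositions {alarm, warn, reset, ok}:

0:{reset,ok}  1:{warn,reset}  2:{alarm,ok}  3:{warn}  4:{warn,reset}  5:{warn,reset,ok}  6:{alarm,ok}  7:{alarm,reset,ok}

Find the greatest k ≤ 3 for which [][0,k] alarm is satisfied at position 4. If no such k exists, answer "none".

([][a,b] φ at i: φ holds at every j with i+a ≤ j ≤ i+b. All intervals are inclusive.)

alarm must hold from j=4 onward; find where it first fails.
  j=4: fails → no k works.

none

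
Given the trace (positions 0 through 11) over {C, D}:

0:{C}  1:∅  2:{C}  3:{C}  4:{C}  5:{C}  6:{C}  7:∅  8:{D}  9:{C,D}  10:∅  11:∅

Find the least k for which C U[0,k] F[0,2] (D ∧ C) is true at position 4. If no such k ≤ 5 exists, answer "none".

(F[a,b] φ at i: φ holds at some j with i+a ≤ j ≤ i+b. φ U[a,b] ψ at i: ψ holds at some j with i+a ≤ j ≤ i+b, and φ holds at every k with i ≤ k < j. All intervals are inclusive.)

3

Need earliest j ≥ 4 with F[0,2] (D ∧ C), and C at every k in [4,j-1].
  j=4: rhs fails.
  j=5: rhs fails.
  j=6: rhs fails.
  j=7: rhs holds; lhs holds on [4,6]. k = 3.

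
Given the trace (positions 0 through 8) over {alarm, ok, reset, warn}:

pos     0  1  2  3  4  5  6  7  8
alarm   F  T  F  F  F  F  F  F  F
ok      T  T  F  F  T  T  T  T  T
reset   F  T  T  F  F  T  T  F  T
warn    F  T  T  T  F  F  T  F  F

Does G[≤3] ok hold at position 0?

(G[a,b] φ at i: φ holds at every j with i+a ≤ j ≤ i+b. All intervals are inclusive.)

False

Check ok at every j in [0,3]:
  j=0: true
  j=1: true
  j=2: false
  j=3: false
Fails at j=2 → formula fails.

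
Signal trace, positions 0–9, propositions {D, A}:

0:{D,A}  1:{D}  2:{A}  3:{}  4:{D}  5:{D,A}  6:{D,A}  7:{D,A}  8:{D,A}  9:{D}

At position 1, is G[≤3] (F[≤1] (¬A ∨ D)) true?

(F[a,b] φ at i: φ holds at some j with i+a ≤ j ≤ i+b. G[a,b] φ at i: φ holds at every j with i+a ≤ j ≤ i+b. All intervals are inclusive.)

Holds

Check F[≤1] (¬A ∨ D) at every j in [1,4]:
  j=1: holds (witness at 1)
  j=2: holds (witness at 3)
  j=3: holds (witness at 3)
  j=4: holds (witness at 4)
All positions satisfy it → formula holds.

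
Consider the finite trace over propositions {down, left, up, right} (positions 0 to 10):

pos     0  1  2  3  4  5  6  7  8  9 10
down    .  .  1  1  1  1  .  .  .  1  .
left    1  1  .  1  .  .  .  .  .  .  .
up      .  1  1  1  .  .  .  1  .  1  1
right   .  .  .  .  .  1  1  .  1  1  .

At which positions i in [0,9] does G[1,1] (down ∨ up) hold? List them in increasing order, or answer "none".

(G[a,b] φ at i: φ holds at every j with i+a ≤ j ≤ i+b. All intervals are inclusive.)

Evaluate at each i in [0,9]:
  i=0: ✓ (all of [1,1])
  i=1: ✓ (all of [2,2])
  i=2: ✓ (all of [3,3])
  i=3: ✓ (all of [4,4])
  i=4: ✓ (all of [5,5])
  i=5: ✗ (fails at j=6)
  i=6: ✓ (all of [7,7])
  i=7: ✗ (fails at j=8)
  i=8: ✓ (all of [9,9])
  i=9: ✓ (all of [10,10])

0, 1, 2, 3, 4, 6, 8, 9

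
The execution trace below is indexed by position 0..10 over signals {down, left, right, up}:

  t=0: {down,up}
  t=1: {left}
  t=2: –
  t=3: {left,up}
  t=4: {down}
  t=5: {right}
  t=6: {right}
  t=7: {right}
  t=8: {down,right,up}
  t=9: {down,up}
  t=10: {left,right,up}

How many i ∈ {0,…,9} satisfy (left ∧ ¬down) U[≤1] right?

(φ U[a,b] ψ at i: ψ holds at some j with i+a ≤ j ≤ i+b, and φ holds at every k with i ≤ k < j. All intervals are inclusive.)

Evaluate at each i in [0,9]:
  i=0: ✗ (no rhs in [0,1])
  i=1: ✗ (no rhs in [1,2])
  i=2: ✗ (no rhs in [2,3])
  i=3: ✗ (no rhs in [3,4])
  i=4: ✗ (lhs fails at k=4 before rhs at j=5)
  i=5: ✓ (rhs at j=5)
  i=6: ✓ (rhs at j=6)
  i=7: ✓ (rhs at j=7)
  i=8: ✓ (rhs at j=8)
  i=9: ✗ (lhs fails at k=9 before rhs at j=10)
Positions where it holds: {5, 6, 7, 8} → 4.

4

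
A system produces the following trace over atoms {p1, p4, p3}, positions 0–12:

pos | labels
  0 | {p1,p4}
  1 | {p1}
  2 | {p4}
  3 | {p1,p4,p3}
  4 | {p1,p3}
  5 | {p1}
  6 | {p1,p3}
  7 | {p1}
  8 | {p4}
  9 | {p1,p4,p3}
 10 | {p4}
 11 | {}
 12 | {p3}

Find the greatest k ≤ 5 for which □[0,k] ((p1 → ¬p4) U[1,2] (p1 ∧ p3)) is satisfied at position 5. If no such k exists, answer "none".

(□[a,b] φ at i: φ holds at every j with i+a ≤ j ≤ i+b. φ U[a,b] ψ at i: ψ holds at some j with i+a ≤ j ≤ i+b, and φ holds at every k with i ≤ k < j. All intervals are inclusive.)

0

((p1 → ¬p4) U[1,2] (p1 ∧ p3)) must hold from j=5 onward; find where it first fails.
  j=5: holds
  j=6: fails
Holds on [5,5], so largest k = 0.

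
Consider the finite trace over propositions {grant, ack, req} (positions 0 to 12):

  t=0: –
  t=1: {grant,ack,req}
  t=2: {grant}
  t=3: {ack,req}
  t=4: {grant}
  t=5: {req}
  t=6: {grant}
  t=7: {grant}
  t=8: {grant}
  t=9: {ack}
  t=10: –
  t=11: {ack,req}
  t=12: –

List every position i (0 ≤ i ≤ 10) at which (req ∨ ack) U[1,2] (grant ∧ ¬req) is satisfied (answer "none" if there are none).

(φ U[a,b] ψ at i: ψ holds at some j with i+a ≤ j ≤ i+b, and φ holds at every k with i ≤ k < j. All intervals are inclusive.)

Evaluate at each i in [0,10]:
  i=0: ✗ (lhs fails at k=0 before rhs at j=2)
  i=1: ✓ (rhs at j=2; lhs holds on [1,1])
  i=2: ✗ (lhs fails at k=2 before rhs at j=4)
  i=3: ✓ (rhs at j=4; lhs holds on [3,3])
  i=4: ✗ (lhs fails at k=4 before rhs at j=6)
  i=5: ✓ (rhs at j=6; lhs holds on [5,5])
  i=6: ✗ (lhs fails at k=6 before rhs at j=7)
  i=7: ✗ (lhs fails at k=7 before rhs at j=8)
  i=8: ✗ (no rhs in [9,10])
  i=9: ✗ (no rhs in [10,11])
  i=10: ✗ (no rhs in [11,12])

1, 3, 5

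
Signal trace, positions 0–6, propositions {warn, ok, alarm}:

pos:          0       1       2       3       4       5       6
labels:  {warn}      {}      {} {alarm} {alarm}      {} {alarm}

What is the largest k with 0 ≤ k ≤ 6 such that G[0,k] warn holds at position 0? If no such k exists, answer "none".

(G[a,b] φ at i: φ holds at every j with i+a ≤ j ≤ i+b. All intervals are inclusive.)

0

warn must hold from j=0 onward; find where it first fails.
  j=0: holds
  j=1: fails
Holds on [0,0], so largest k = 0.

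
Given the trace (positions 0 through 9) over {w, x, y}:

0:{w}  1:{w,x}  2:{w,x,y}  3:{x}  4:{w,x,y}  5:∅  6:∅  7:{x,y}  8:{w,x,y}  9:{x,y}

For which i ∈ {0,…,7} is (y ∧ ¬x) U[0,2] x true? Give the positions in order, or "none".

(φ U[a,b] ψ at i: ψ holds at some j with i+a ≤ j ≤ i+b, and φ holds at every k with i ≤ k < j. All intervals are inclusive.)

1, 2, 3, 4, 7

Evaluate at each i in [0,7]:
  i=0: ✗ (lhs fails at k=0 before rhs at j=1)
  i=1: ✓ (rhs at j=1)
  i=2: ✓ (rhs at j=2)
  i=3: ✓ (rhs at j=3)
  i=4: ✓ (rhs at j=4)
  i=5: ✗ (lhs fails at k=5 before rhs at j=7)
  i=6: ✗ (lhs fails at k=6 before rhs at j=7)
  i=7: ✓ (rhs at j=7)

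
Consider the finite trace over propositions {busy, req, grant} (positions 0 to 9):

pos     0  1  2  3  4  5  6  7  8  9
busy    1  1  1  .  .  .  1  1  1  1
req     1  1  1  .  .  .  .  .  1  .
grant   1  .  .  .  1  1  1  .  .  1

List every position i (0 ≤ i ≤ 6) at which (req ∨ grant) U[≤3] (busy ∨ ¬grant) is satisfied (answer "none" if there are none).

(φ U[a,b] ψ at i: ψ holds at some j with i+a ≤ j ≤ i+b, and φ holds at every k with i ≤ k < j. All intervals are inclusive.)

Evaluate at each i in [0,6]:
  i=0: ✓ (rhs at j=0)
  i=1: ✓ (rhs at j=1)
  i=2: ✓ (rhs at j=2)
  i=3: ✓ (rhs at j=3)
  i=4: ✓ (rhs at j=6; lhs holds on [4,5])
  i=5: ✓ (rhs at j=6; lhs holds on [5,5])
  i=6: ✓ (rhs at j=6)

0, 1, 2, 3, 4, 5, 6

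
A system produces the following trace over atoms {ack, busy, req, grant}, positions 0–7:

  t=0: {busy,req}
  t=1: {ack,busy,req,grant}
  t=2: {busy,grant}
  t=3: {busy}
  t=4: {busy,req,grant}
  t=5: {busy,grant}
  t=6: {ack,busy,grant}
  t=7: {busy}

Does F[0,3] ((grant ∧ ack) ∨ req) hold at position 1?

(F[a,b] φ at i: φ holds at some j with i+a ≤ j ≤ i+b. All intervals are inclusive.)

True

Check ((grant ∧ ack) ∨ req) at each j in [1,4]:
  j=1: true
  j=2: false
  j=3: false
  j=4: true
Found at j=1 → formula holds.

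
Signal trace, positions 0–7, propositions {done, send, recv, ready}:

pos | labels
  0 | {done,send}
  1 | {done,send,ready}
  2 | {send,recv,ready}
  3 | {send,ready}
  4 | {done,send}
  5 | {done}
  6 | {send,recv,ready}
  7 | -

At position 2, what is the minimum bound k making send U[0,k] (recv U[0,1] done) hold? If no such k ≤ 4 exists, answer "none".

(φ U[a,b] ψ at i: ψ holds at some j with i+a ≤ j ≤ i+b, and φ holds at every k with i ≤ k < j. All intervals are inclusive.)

Need earliest j ≥ 2 with (recv U[0,1] done), and send at every k in [2,j-1].
  j=2: rhs fails.
  j=3: rhs fails.
  j=4: rhs holds; lhs holds on [2,3]. k = 2.

2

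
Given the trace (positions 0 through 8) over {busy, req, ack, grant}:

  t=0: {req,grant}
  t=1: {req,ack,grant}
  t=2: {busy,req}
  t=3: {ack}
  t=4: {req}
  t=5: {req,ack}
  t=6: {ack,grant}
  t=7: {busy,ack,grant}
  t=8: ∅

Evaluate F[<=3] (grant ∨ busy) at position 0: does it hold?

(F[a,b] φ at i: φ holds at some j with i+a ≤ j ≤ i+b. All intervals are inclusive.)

Check (grant ∨ busy) at each j in [0,3]:
  j=0: true
  j=1: true
  j=2: true
  j=3: false
Found at j=0 → formula holds.

Holds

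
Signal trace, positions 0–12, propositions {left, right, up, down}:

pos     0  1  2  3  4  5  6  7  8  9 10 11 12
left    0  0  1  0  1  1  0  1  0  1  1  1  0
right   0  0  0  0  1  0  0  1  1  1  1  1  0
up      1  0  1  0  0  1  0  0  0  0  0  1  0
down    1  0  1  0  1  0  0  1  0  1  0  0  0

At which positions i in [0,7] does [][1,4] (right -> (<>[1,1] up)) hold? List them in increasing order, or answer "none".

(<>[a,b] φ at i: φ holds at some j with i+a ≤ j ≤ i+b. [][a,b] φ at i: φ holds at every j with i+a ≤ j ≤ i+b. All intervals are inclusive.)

0, 1, 2

Evaluate at each i in [0,7]:
  i=0: ✓ (all of [1,4])
  i=1: ✓ (all of [2,5])
  i=2: ✓ (all of [3,6])
  i=3: ✗ (fails at j=7)
  i=4: ✗ (fails at j=7)
  i=5: ✗ (fails at j=7)
  i=6: ✗ (fails at j=7)
  i=7: ✗ (fails at j=8)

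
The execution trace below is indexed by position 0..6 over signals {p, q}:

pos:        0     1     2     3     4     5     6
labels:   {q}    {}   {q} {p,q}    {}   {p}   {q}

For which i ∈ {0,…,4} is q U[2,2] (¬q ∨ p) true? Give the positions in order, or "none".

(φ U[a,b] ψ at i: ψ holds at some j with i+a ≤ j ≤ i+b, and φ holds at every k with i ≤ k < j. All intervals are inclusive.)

Evaluate at each i in [0,4]:
  i=0: ✗ (no rhs in [2,2])
  i=1: ✗ (lhs fails at k=1 before rhs at j=3)
  i=2: ✓ (rhs at j=4; lhs holds on [2,3])
  i=3: ✗ (lhs fails at k=4 before rhs at j=5)
  i=4: ✗ (no rhs in [6,6])

2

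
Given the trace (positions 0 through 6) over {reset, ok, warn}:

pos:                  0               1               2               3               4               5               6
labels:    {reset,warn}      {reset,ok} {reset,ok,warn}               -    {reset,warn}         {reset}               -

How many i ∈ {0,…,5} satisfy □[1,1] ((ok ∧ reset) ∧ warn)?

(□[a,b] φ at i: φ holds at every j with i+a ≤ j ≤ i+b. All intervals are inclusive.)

Evaluate at each i in [0,5]:
  i=0: ✗ (fails at j=1)
  i=1: ✓ (all of [2,2])
  i=2: ✗ (fails at j=3)
  i=3: ✗ (fails at j=4)
  i=4: ✗ (fails at j=5)
  i=5: ✗ (fails at j=6)
Positions where it holds: {1} → 1.

1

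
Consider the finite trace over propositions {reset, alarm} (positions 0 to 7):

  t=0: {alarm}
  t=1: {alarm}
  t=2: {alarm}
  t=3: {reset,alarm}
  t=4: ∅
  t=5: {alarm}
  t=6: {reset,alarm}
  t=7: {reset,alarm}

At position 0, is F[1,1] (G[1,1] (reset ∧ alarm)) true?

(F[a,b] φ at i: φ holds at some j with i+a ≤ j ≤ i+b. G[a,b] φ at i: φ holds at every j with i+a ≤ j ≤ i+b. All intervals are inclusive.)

No

Check G[1,1] (reset ∧ alarm) at each j in [1,1]:
  j=1: fails at 2
No position in the window satisfies it → formula fails.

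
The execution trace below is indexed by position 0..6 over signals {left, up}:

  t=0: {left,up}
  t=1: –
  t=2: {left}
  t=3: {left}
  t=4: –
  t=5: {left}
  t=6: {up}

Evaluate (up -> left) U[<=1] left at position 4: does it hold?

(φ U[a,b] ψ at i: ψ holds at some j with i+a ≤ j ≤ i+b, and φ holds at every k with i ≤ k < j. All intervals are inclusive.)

Need some j in [4,5] with left, and (up -> left) at every k in [4,j-1].
  j=4: left false.
  j=5: left holds; (up -> left) holds at every k in [4,4] → satisfied.

True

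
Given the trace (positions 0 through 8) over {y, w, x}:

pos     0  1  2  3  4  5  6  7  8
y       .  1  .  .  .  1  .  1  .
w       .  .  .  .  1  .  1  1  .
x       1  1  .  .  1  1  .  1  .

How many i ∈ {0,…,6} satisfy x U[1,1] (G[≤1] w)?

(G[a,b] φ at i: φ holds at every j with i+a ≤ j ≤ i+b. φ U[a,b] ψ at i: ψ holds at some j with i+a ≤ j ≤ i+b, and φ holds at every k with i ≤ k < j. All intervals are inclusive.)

Evaluate at each i in [0,6]:
  i=0: ✗ (no rhs in [1,1])
  i=1: ✗ (no rhs in [2,2])
  i=2: ✗ (no rhs in [3,3])
  i=3: ✗ (no rhs in [4,4])
  i=4: ✗ (no rhs in [5,5])
  i=5: ✓ (rhs at j=6; lhs holds on [5,5])
  i=6: ✗ (no rhs in [7,7])
Positions where it holds: {5} → 1.

1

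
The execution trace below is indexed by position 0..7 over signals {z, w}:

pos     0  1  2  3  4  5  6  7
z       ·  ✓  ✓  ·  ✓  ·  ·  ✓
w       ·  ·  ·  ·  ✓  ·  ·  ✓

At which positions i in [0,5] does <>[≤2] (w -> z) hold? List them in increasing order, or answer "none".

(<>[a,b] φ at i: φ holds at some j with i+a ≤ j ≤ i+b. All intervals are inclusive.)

0, 1, 2, 3, 4, 5

Evaluate at each i in [0,5]:
  i=0: ✓ (witness j=0)
  i=1: ✓ (witness j=1)
  i=2: ✓ (witness j=2)
  i=3: ✓ (witness j=3)
  i=4: ✓ (witness j=4)
  i=5: ✓ (witness j=5)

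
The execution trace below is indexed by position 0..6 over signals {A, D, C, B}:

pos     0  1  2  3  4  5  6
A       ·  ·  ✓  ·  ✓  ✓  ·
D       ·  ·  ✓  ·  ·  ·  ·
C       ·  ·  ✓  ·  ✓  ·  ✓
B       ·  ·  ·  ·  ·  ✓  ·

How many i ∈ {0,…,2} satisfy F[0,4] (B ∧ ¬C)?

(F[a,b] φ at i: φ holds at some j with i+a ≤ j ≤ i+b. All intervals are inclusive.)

Evaluate at each i in [0,2]:
  i=0: ✗ (none in [0,4])
  i=1: ✓ (witness j=5)
  i=2: ✓ (witness j=5)
Positions where it holds: {1, 2} → 2.

2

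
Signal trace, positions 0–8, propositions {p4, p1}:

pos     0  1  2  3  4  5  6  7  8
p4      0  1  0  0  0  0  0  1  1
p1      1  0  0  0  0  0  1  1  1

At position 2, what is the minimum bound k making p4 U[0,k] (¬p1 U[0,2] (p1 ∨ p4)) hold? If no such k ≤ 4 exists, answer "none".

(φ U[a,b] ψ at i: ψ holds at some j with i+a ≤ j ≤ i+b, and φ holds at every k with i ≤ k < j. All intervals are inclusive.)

Need earliest j ≥ 2 with (¬p1 U[0,2] (p1 ∨ p4)), and p4 at every k in [2,j-1].
  j=2: rhs fails.
  j=3: rhs fails.
  j=4: rhs holds but lhs fails at k=2.
  j=5: rhs holds but lhs fails at k=2.
  j=6: rhs holds but lhs fails at k=2.
No witness within the range → none.

none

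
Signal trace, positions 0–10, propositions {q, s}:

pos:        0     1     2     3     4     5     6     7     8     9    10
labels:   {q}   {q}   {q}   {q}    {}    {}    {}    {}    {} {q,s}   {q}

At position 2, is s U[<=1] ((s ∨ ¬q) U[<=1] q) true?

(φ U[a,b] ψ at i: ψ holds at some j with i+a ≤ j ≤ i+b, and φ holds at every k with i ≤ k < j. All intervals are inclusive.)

Need some j in [2,3] with ((s ∨ ¬q) U[<=1] q), and s at every k in [2,j-1].
  j=2: ((s ∨ ¬q) U[<=1] q) holds; no prefix to check → satisfied.

Holds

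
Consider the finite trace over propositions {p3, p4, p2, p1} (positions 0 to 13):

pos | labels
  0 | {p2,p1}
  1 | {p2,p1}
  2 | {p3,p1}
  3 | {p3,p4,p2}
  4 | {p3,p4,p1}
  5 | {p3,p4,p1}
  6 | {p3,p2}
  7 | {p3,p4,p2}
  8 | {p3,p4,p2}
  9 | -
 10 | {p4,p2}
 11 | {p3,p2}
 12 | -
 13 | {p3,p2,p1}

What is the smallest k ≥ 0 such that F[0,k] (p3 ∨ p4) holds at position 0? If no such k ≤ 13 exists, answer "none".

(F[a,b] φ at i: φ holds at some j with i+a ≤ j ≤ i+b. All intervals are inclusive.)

2

Scan j = 0,1,… for (p3 ∨ p4):
  j=0: fails
  j=1: fails
  j=2: holds
First hit at j=2, so smallest k = 2-0 = 2.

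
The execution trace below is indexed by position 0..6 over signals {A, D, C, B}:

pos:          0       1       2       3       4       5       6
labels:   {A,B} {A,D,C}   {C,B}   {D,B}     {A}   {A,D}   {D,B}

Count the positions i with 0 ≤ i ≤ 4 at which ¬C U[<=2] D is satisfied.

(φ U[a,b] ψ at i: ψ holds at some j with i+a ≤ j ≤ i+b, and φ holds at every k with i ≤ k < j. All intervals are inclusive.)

4

Evaluate at each i in [0,4]:
  i=0: ✓ (rhs at j=1; lhs holds on [0,0])
  i=1: ✓ (rhs at j=1)
  i=2: ✗ (lhs fails at k=2 before rhs at j=3)
  i=3: ✓ (rhs at j=3)
  i=4: ✓ (rhs at j=5; lhs holds on [4,4])
Positions where it holds: {0, 1, 3, 4} → 4.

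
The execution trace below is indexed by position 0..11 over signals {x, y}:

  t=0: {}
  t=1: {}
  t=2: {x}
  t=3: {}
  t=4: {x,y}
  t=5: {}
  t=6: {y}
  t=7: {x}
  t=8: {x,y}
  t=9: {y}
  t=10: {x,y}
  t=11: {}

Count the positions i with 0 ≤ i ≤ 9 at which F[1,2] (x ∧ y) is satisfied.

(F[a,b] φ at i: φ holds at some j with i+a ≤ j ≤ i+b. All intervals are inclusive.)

Evaluate at each i in [0,9]:
  i=0: ✗ (none in [1,2])
  i=1: ✗ (none in [2,3])
  i=2: ✓ (witness j=4)
  i=3: ✓ (witness j=4)
  i=4: ✗ (none in [5,6])
  i=5: ✗ (none in [6,7])
  i=6: ✓ (witness j=8)
  i=7: ✓ (witness j=8)
  i=8: ✓ (witness j=10)
  i=9: ✓ (witness j=10)
Positions where it holds: {2, 3, 6, 7, 8, 9} → 6.

6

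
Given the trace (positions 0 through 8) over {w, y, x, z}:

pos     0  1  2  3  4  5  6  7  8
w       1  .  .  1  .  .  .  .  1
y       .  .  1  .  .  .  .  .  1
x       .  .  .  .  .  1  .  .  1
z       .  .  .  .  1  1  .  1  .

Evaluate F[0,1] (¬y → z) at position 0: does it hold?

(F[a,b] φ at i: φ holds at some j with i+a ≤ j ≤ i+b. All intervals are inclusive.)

No

Check (¬y → z) at each j in [0,1]:
  j=0: false
  j=1: false
No position in the window satisfies it → formula fails.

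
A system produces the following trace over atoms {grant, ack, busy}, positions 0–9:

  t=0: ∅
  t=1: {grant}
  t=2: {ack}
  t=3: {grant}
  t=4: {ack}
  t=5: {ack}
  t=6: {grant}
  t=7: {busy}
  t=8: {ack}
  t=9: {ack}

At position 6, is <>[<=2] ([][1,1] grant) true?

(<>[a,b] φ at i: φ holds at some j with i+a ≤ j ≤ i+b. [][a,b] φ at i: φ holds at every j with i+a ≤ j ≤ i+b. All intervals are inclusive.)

Check [][1,1] grant at each j in [6,8]:
  j=6: fails at 7
  j=7: fails at 8
  j=8: fails at 9
No position in the window satisfies it → formula fails.

Does not hold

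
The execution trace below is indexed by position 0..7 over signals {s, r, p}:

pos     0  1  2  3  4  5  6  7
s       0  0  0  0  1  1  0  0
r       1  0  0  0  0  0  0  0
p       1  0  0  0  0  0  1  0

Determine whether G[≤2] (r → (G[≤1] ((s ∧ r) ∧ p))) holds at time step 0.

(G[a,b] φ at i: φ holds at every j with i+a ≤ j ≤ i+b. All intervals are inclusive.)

No

Check (r → (G[≤1] ((s ∧ r) ∧ p))) at every j in [0,2]:
  j=0: antecedent true; consequent fails at 0 → ✗
  j=1: antecedent false → ✓
  j=2: antecedent false → ✓
Fails at j=0 → formula fails.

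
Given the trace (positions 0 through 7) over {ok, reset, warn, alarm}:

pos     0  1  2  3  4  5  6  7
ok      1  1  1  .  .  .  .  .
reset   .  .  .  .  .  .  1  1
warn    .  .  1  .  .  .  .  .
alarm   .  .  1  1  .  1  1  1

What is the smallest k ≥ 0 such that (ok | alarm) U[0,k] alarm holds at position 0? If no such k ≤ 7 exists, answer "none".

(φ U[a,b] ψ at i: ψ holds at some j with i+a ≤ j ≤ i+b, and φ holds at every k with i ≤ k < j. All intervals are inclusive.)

Need earliest j ≥ 0 with alarm, and (ok | alarm) at every k in [0,j-1].
  j=0: rhs fails.
  j=1: rhs fails.
  j=2: rhs holds; lhs holds on [0,1]. k = 2.

2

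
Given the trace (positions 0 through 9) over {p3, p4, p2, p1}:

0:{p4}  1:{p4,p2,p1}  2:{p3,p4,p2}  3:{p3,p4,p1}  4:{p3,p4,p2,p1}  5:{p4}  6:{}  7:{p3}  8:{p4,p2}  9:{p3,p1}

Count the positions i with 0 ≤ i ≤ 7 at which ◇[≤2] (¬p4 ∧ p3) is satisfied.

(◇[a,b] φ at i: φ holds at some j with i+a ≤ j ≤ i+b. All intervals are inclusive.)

3

Evaluate at each i in [0,7]:
  i=0: ✗ (none in [0,2])
  i=1: ✗ (none in [1,3])
  i=2: ✗ (none in [2,4])
  i=3: ✗ (none in [3,5])
  i=4: ✗ (none in [4,6])
  i=5: ✓ (witness j=7)
  i=6: ✓ (witness j=7)
  i=7: ✓ (witness j=7)
Positions where it holds: {5, 6, 7} → 3.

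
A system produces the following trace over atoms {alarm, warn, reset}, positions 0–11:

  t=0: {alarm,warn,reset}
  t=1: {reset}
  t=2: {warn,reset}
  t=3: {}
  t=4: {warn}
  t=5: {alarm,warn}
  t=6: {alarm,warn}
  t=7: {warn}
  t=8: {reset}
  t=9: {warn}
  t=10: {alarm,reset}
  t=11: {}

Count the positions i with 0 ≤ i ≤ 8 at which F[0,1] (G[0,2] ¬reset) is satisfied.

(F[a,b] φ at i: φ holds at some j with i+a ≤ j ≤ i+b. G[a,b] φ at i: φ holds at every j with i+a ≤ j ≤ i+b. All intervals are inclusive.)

Evaluate at each i in [0,8]:
  i=0: ✗ (none in [0,1])
  i=1: ✗ (none in [1,2])
  i=2: ✓ (witness j=3)
  i=3: ✓ (witness j=3)
  i=4: ✓ (witness j=4)
  i=5: ✓ (witness j=5)
  i=6: ✗ (none in [6,7])
  i=7: ✗ (none in [7,8])
  i=8: ✗ (none in [8,9])
Positions where it holds: {2, 3, 4, 5} → 4.

4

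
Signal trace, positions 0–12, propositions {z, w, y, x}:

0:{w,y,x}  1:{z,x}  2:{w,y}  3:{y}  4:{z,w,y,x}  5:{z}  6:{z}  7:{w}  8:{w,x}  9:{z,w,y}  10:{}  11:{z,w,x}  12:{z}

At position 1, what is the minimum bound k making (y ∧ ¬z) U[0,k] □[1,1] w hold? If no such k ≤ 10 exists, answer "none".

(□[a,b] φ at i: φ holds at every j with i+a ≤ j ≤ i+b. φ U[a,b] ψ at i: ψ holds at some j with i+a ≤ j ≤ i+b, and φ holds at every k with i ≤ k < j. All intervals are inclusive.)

0

Need earliest j ≥ 1 with □[1,1] w, and (y ∧ ¬z) at every k in [1,j-1].
  j=1: rhs holds (empty prefix). k = 0.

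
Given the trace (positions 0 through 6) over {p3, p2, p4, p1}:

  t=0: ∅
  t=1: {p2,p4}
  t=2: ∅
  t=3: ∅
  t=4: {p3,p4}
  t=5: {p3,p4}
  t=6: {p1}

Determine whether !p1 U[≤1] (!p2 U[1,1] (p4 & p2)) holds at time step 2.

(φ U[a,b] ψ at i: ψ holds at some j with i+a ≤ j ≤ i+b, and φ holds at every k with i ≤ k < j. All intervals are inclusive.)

No

Need some j in [2,3] with (!p2 U[1,1] (p4 & p2)), and !p1 at every k in [2,j-1].
  j=2: (!p2 U[1,1] (p4 & p2)) — fails.
  j=3: (!p2 U[1,1] (p4 & p2)) — fails.
No j in the window works → until fails.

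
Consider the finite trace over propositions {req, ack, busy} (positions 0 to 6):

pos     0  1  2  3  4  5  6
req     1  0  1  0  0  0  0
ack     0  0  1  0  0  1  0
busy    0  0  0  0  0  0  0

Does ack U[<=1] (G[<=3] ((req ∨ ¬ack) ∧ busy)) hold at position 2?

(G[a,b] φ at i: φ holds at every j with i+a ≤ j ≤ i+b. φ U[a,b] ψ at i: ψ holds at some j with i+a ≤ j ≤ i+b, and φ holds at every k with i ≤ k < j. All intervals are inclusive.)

False

Need some j in [2,3] with G[<=3] ((req ∨ ¬ack) ∧ busy), and ack at every k in [2,j-1].
  j=2: G[<=3] ((req ∨ ¬ack) ∧ busy) — fails at 2.
  j=3: G[<=3] ((req ∨ ¬ack) ∧ busy) — fails at 3.
No j in the window works → until fails.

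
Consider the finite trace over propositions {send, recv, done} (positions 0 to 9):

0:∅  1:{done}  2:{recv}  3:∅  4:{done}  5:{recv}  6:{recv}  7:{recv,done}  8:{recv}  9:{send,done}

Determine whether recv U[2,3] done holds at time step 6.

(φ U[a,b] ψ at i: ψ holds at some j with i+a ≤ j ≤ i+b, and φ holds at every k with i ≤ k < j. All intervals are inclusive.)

Yes

Need some j in [8,9] with done, and recv at every k in [6,j-1].
  j=8: done false.
  j=9: done holds; recv holds at every k in [6,8] → satisfied.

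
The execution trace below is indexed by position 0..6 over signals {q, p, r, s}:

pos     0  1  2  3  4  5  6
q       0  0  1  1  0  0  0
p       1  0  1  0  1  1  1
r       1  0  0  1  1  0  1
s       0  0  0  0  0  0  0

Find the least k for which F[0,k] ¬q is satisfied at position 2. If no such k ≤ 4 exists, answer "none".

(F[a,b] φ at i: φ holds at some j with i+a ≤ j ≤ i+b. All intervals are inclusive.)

2

Scan j = 2,3,… for ¬q:
  j=2: fails
  j=3: fails
  j=4: holds
First hit at j=4, so smallest k = 4-2 = 2.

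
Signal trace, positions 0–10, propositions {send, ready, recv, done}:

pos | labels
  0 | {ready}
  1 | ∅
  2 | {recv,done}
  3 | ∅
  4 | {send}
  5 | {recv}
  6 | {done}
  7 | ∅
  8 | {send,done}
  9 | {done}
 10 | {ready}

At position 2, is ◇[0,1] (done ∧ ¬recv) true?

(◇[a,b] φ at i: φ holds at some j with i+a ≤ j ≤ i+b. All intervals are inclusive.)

Check (done ∧ ¬recv) at each j in [2,3]:
  j=2: false
  j=3: false
No position in the window satisfies it → formula fails.

Does not hold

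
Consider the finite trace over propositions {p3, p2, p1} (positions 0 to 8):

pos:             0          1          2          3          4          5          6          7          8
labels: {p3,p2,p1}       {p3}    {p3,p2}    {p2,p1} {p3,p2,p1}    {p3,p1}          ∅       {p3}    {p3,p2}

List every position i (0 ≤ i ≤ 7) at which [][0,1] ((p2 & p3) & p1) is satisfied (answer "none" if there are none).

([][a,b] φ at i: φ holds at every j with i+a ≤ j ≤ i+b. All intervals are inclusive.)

Evaluate at each i in [0,7]:
  i=0: ✗ (fails at j=1)
  i=1: ✗ (fails at j=1)
  i=2: ✗ (fails at j=2)
  i=3: ✗ (fails at j=3)
  i=4: ✗ (fails at j=5)
  i=5: ✗ (fails at j=5)
  i=6: ✗ (fails at j=6)
  i=7: ✗ (fails at j=7)

none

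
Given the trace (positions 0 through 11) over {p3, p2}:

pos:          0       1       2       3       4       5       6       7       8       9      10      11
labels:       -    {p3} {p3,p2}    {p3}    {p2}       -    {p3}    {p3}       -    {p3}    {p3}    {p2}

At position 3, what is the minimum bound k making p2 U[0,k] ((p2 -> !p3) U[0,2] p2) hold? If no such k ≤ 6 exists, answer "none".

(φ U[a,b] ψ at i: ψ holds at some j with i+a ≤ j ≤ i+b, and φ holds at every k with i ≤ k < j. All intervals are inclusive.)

0

Need earliest j ≥ 3 with ((p2 -> !p3) U[0,2] p2), and p2 at every k in [3,j-1].
  j=3: rhs holds (empty prefix). k = 0.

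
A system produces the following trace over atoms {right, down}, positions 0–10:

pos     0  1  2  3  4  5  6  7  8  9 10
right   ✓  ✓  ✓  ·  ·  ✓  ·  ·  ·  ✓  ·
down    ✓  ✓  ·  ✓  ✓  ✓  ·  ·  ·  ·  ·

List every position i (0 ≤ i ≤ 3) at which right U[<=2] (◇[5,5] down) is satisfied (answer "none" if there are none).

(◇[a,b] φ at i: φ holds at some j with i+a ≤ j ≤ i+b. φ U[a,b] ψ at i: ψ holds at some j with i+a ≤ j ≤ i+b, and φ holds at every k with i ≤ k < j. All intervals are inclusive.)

0

Evaluate at each i in [0,3]:
  i=0: ✓ (rhs at j=0)
  i=1: ✗ (no rhs in [1,3])
  i=2: ✗ (no rhs in [2,4])
  i=3: ✗ (no rhs in [3,5])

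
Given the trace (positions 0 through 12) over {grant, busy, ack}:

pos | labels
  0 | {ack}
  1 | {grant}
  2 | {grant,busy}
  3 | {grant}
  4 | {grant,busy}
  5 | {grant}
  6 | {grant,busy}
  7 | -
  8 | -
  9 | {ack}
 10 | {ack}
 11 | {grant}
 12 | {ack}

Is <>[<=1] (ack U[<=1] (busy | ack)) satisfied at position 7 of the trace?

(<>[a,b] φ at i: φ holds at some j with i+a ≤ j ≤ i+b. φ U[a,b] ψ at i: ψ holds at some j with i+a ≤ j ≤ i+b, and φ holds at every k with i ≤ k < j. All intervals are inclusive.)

False

Check (ack U[<=1] (busy | ack)) at each j in [7,8]:
  j=7: fails
  j=8: fails
No position in the window satisfies it → formula fails.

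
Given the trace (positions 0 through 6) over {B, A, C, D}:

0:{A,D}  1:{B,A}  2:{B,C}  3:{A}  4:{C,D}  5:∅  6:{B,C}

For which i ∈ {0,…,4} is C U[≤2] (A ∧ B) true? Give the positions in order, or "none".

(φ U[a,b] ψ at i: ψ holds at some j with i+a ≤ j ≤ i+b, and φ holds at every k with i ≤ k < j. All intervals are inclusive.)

Evaluate at each i in [0,4]:
  i=0: ✗ (lhs fails at k=0 before rhs at j=1)
  i=1: ✓ (rhs at j=1)
  i=2: ✗ (no rhs in [2,4])
  i=3: ✗ (no rhs in [3,5])
  i=4: ✗ (no rhs in [4,6])

1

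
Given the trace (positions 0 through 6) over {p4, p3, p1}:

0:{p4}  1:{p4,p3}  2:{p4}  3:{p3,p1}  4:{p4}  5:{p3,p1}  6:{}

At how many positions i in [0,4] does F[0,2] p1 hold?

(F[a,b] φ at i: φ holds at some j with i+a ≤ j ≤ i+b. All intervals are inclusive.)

Evaluate at each i in [0,4]:
  i=0: ✗ (none in [0,2])
  i=1: ✓ (witness j=3)
  i=2: ✓ (witness j=3)
  i=3: ✓ (witness j=3)
  i=4: ✓ (witness j=5)
Positions where it holds: {1, 2, 3, 4} → 4.

4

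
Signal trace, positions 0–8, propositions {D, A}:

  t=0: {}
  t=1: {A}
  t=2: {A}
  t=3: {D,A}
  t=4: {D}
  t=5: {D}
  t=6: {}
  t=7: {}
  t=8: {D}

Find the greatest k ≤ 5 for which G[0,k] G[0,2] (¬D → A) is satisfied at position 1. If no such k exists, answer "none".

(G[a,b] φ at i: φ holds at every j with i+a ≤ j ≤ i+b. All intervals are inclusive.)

2

G[0,2] (¬D → A) must hold from j=1 onward; find where it first fails.
  j=1: holds
  j=2: holds
  j=3: holds
  j=4: fails
Holds on [1,3], so largest k = 2.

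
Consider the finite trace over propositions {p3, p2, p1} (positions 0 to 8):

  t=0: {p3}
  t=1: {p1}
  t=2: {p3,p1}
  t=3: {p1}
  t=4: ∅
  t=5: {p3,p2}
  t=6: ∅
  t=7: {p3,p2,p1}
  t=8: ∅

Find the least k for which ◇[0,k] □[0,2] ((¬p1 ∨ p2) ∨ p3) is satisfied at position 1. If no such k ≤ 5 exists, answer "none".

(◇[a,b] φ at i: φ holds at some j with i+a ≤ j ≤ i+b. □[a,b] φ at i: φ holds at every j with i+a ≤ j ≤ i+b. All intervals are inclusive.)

Scan j = 1,2,… for □[0,2] ((¬p1 ∨ p2) ∨ p3):
  j=1: fails
  j=2: fails
  j=3: fails
  j=4: holds
First hit at j=4, so smallest k = 4-1 = 3.

3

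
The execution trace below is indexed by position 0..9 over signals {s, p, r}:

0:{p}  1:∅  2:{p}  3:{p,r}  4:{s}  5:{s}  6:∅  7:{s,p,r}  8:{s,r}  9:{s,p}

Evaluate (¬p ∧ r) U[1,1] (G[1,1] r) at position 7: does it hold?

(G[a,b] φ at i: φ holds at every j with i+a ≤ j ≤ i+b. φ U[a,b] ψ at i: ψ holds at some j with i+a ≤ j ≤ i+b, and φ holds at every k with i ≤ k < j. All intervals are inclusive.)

Does not hold

Need some j in [8,8] with G[1,1] r, and (¬p ∧ r) at every k in [7,j-1].
  j=8: G[1,1] r — fails at 9.
No j in the window works → until fails.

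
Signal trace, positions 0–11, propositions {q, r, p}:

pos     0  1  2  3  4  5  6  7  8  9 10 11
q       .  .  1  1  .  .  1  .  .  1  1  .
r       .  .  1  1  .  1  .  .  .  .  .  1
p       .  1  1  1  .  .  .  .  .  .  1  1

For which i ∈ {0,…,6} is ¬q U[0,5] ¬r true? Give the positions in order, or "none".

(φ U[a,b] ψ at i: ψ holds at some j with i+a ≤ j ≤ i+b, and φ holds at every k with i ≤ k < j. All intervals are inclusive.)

0, 1, 4, 5, 6

Evaluate at each i in [0,6]:
  i=0: ✓ (rhs at j=0)
  i=1: ✓ (rhs at j=1)
  i=2: ✗ (lhs fails at k=2 before rhs at j=4)
  i=3: ✗ (lhs fails at k=3 before rhs at j=4)
  i=4: ✓ (rhs at j=4)
  i=5: ✓ (rhs at j=6; lhs holds on [5,5])
  i=6: ✓ (rhs at j=6)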